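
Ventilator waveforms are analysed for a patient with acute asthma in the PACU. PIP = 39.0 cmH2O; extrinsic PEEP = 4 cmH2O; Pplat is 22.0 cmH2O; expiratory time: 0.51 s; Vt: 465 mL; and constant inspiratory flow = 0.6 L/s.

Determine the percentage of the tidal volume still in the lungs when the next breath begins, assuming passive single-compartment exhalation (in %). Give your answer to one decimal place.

49.8

R = (PIP − Pplat)/V̇ = (39.0 − 22.0) / 0.6 = 17.0/0.6 = 28.333 cmH2O·s/L.
C = Vt/(Pplat − PEEP) = 465.0 / (22.0 − 4) = 465.0/18.0 = 25.833 mL/cmH2O.
τ = R × C = 28.333 × 0.02583 L/cmH2O = 0.7318 s.
Fraction remaining at end-expiration = e^(−Te/τ) = e^(−0.51/0.7318) = 0.4981 → 49.81%.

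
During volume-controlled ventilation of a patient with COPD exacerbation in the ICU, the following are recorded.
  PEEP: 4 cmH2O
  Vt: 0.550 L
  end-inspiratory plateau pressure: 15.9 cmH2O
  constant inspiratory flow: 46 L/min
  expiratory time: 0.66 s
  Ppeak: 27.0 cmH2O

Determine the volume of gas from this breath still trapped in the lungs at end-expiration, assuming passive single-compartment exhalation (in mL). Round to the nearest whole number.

Flow: 46 L/min ÷ 60 = 0.7667 L/s.
R = (PIP − Pplat)/V̇ = (27.0 − 15.9) / 0.7667 = 11.1/0.7667 = 14.478 cmH2O·s/L.
C = Vt/(Pplat − PEEP) = 550.0 / (15.9 − 4) = 550.0/11.9 = 46.218 mL/cmH2O.
τ = R × C = 14.478 × 0.04622 L/cmH2O = 0.6692 s.
Fraction remaining = e^(−Te/τ) = e^(−0.66/0.6692) = 0.373.
Trapped volume = 550.0 × 0.373 = 205.15 mL.

205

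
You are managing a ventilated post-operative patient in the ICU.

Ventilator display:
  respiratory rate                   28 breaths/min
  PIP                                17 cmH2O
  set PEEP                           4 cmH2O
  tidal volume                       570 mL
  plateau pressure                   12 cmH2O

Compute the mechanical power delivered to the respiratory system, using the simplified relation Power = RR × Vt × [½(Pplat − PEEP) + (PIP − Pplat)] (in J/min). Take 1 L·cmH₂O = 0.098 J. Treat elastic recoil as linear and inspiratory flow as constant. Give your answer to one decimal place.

Per-breath work = Vt × [½(Pplat−PEEP) + (PIP−Pplat)] = 0.570 × [0.5×8.0 + 5.0] = 0.570 × 9.0 = 5.13 L·cmH2O.
Power = 28 × 5.13 = 143.64 L·cmH2O/min.
× 0.098 J/(L·cmH2O) → 14.077 J/min.

14.1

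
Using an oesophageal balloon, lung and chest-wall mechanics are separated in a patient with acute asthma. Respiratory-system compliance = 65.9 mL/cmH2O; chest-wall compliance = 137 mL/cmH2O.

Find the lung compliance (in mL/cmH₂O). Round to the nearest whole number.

1/CL = 1/Crs − 1/Ccw.
1/CL = 1/65.9 − 1/137 = 0.007875.
CL = 126.98 mL/cmH2O.

127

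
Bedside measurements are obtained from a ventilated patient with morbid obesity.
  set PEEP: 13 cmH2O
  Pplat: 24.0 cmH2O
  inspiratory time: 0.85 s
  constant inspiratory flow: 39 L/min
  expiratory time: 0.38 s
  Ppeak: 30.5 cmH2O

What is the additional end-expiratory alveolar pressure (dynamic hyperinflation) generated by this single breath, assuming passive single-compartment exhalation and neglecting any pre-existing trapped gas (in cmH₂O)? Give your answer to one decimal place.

5.2

Flow: 39 L/min ÷ 60 = 0.65 L/s.
Vt = flow × Ti = 0.65 L/s × 0.85 s × 1000 mL/L = 552.5 mL.
R = (PIP − Pplat)/V̇ = (30.5 − 24.0) / 0.65 = 6.5/0.65 = 10.0 cmH2O·s/L.
C = Vt/(Pplat − PEEP) = 552.5 / (24.0 − 13) = 552.5/11.0 = 50.227 mL/cmH2O.
τ = R × C = 10.0 × 0.05023 L/cmH2O = 0.5023 s.
Fraction remaining = e^(−Te/τ) = e^(−0.38/0.5023) = 0.4693; trapped volume = 552.5 × 0.4693 = 259.29 mL.
Additional alveolar pressure from trapping ≈ V_trapped / C = 259.29 / 50.227 = 5.162 cmH2O.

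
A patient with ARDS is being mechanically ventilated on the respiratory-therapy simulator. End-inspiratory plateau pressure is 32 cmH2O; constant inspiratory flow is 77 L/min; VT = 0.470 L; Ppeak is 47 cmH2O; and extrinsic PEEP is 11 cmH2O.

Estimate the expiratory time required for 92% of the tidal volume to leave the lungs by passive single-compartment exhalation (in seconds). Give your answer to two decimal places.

Flow: 77 L/min ÷ 60 = 1.2833 L/s.
R = (PIP − Pplat)/V̇ = (47 − 32) / 1.2833 = 15.0/1.2833 = 11.689 cmH2O·s/L.
C = Vt/(Pplat − PEEP) = 470.0 / (32 − 11) = 470.0/21.0 = 22.381 mL/cmH2O.
τ = R × C = 11.689 × 0.02238 L/cmH2O = 0.2616 s.
t = −τ·ln(1 − 0.92) = −0.2616·ln(0.08) = 0.6607 s.

0.66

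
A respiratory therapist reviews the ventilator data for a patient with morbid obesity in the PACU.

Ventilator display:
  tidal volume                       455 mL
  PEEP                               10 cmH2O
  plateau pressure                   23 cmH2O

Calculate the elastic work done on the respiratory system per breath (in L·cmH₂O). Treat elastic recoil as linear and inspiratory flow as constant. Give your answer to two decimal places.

Elastic work ≈ ½ × (Pplat − PEEP) × Vt = 0.5 × (23 − 10) × 0.455 L = 0.5 × 13.0 × 0.455 = 2.958 L·cmH2O.

2.96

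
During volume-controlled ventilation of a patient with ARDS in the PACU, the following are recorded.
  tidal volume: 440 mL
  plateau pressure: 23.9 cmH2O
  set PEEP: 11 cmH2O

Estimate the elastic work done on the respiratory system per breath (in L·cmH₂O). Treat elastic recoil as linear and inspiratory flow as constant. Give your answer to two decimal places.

2.84

Elastic work ≈ ½ × (Pplat − PEEP) × Vt = 0.5 × (23.9 − 11) × 0.440 L = 0.5 × 12.9 × 0.440 = 2.838 L·cmH2O.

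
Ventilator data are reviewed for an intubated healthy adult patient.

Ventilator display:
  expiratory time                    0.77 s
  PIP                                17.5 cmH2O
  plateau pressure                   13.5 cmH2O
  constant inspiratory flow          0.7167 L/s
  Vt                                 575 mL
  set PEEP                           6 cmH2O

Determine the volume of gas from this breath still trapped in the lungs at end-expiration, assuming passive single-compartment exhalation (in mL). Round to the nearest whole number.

R = (PIP − Pplat)/V̇ = (17.5 − 13.5) / 0.7167 = 4.0/0.7167 = 5.581 cmH2O·s/L.
C = Vt/(Pplat − PEEP) = 575.0 / (13.5 − 6) = 575.0/7.5 = 76.667 mL/cmH2O.
τ = R × C = 5.581 × 0.07667 L/cmH2O = 0.4279 s.
Fraction remaining = e^(−Te/τ) = e^(−0.77/0.4279) = 0.1654.
Trapped volume = 575.0 × 0.1654 = 95.105 mL.

95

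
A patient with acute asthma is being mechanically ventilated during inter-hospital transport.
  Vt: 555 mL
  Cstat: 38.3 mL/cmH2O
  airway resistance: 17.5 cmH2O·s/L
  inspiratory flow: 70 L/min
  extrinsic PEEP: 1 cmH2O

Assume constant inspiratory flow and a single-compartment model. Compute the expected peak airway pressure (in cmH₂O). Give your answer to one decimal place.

Flow: 70 L/min ÷ 60 = 1.1667 L/s.
Equation of motion (constant flow): PIP = Vt/C + R·V̇ + PEEP.
PIP = 555/38.3 + 17.5×1.1667 + 1 = 14.491 + 20.417 + 1 = 35.908 cmH2O.

35.9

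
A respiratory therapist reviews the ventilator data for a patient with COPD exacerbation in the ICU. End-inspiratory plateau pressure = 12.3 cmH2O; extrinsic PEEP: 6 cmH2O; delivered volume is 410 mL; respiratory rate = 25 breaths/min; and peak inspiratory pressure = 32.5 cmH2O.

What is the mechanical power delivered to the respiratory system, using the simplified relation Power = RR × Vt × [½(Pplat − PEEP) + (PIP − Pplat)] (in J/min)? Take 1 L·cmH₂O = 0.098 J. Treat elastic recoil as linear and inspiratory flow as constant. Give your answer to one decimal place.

23.5

Per-breath work = Vt × [½(Pplat−PEEP) + (PIP−Pplat)] = 0.410 × [0.5×6.3 + 20.2] = 0.410 × 23.35 = 9.574 L·cmH2O.
Power = 25 × 9.574 = 239.35 L·cmH2O/min.
× 0.098 J/(L·cmH2O) → 23.456 J/min.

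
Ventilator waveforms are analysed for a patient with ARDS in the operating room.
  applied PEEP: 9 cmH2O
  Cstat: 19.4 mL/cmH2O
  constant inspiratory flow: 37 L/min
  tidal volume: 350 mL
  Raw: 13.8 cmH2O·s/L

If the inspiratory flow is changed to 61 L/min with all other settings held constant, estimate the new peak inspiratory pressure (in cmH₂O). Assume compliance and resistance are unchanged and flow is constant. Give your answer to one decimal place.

41.1

Flow: 37 L/min ÷ 60 = 0.6167 L/s.
New flow: 61 L/min ÷ 60 = 1.0167 L/s.
PIP = Vt/C + R·V̇ + PEEP (constant-flow equation of motion).
Only the resistive term changes: ΔPIP = R × ΔV̇ = 13.8 × (1.0167 − 0.6167) = 13.8 × 0.4 = 5.52 cmH2O.
Original PIP = 350/19.4 + 13.8×0.6167 + 9 = 35.552 cmH2O; new PIP = 35.552 + (5.52) = 41.072 cmH2O.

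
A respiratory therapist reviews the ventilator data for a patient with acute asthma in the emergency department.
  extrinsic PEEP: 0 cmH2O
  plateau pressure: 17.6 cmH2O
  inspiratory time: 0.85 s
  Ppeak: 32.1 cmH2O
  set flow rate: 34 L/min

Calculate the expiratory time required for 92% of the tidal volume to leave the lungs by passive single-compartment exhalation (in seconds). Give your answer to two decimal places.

1.77

Flow: 34 L/min ÷ 60 = 0.5667 L/s.
Vt = flow × Ti = 0.5667 L/s × 0.85 s × 1000 mL/L = 481.7 mL.
R = (PIP − Pplat)/V̇ = (32.1 − 17.6) / 0.5667 = 14.5/0.5667 = 25.587 cmH2O·s/L.
C = Vt/(Pplat − PEEP) = 481.7 / (17.6 − 0) = 481.7/17.6 = 27.369 mL/cmH2O.
τ = R × C = 25.587 × 0.02737 L/cmH2O = 0.7003 s.
t = −τ·ln(1 − 0.92) = −0.7003·ln(0.08) = 1.769 s.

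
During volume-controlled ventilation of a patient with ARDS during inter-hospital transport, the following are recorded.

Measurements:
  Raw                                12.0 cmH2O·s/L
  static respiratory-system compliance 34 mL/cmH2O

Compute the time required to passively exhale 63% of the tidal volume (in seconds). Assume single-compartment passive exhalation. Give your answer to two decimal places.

0.41

τ = R × C = 12.0 × 34 mL/cmH2O = 12.0 × 0.034 L/cmH2O = 0.408 s.
Exhaled fraction f = 1 − e^(−t/τ) → t = −τ·ln(1 − f) = −0.408·ln(0.37) = 0.4057 s.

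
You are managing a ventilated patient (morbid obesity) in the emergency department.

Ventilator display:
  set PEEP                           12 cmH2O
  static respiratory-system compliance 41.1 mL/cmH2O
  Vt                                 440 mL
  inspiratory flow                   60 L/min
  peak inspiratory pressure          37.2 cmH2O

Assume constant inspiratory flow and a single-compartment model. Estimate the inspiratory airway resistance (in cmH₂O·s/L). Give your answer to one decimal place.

Flow: 60 L/min ÷ 60 = 1 L/s.
Equation of motion (constant flow): PIP = Vt/C + R·V̇ + PEEP.
R·V̇ = PIP − Vt/C − PEEP = 37.2 − 440/41.1 − 12 = 37.2 − 10.706 − 12 = 14.494 cmH2O.
R = 14.494 / 1 = 14.494 cmH2O·s/L.

14.5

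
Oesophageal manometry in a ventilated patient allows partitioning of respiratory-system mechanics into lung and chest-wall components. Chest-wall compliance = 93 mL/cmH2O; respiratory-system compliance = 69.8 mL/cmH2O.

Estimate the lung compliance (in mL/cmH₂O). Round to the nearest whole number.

280

1/CL = 1/Crs − 1/Ccw.
1/CL = 1/69.8 − 1/93 = 0.003574.
CL = 279.8 mL/cmH2O.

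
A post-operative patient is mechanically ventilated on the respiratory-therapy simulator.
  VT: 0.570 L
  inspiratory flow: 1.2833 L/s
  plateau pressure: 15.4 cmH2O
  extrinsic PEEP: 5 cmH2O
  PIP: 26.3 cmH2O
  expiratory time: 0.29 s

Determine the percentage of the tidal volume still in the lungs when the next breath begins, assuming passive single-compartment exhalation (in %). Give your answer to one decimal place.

53.6

R = (PIP − Pplat)/V̇ = (26.3 − 15.4) / 1.2833 = 10.9/1.2833 = 8.494 cmH2O·s/L.
C = Vt/(Pplat − PEEP) = 570.0 / (15.4 − 5) = 570.0/10.4 = 54.808 mL/cmH2O.
τ = R × C = 8.494 × 0.05481 L/cmH2O = 0.4656 s.
Fraction remaining at end-expiration = e^(−Te/τ) = e^(−0.29/0.4656) = 0.5364 → 53.64%.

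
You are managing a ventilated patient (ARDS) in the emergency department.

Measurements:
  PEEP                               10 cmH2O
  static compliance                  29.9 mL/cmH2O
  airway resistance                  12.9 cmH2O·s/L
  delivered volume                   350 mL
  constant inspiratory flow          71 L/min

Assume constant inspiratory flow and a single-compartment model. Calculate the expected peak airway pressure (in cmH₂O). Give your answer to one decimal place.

37.0

Flow: 71 L/min ÷ 60 = 1.1833 L/s.
Equation of motion (constant flow): PIP = Vt/C + R·V̇ + PEEP.
PIP = 350/29.9 + 12.9×1.1833 + 10 = 11.706 + 15.265 + 10 = 36.971 cmH2O.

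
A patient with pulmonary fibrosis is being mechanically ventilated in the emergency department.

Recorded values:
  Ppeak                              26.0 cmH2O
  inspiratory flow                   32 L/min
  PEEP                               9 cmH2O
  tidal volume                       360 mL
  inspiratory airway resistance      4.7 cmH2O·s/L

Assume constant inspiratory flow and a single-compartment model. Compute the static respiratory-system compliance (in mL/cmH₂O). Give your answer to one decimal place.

24.8

Flow: 32 L/min ÷ 60 = 0.5333 L/s.
Equation of motion (constant flow): PIP = Vt/C + R·V̇ + PEEP.
Vt/C = PIP − R·V̇ − PEEP = 26.0 − 4.7×0.5333 − 9 = 26.0 − 2.507 − 9 = 14.493 cmH2O.
C = Vt / 14.493 = 360 / 14.493 = 24.84 mL/cmH2O.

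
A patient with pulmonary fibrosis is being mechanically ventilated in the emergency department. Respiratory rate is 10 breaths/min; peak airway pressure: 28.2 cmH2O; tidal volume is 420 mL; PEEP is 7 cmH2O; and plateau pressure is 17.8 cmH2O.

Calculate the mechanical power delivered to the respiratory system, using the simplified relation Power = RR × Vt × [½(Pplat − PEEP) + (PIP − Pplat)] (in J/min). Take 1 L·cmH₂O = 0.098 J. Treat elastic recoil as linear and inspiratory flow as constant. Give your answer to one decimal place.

6.5

Per-breath work = Vt × [½(Pplat−PEEP) + (PIP−Pplat)] = 0.420 × [0.5×10.8 + 10.4] = 0.420 × 15.8 = 6.636 L·cmH2O.
Power = 10 × 6.636 = 66.36 L·cmH2O/min.
× 0.098 J/(L·cmH2O) → 6.503 J/min.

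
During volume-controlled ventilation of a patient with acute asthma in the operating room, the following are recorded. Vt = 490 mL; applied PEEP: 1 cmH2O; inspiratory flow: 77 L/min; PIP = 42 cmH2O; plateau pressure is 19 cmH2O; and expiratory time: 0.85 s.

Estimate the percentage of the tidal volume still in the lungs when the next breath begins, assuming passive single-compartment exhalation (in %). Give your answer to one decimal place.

Flow: 77 L/min ÷ 60 = 1.2833 L/s.
R = (PIP − Pplat)/V̇ = (42 − 19) / 1.2833 = 23.0/1.2833 = 17.923 cmH2O·s/L.
C = Vt/(Pplat − PEEP) = 490.0 / (19 − 1) = 490.0/18.0 = 27.222 mL/cmH2O.
τ = R × C = 17.923 × 0.02722 L/cmH2O = 0.4879 s.
Fraction remaining at end-expiration = e^(−Te/τ) = e^(−0.85/0.4879) = 0.1751 → 17.51%.

17.5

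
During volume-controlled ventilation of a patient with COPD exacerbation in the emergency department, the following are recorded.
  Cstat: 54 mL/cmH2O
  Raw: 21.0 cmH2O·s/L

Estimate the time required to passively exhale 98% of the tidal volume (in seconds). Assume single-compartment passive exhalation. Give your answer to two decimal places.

τ = R × C = 21.0 × 54 mL/cmH2O = 21.0 × 0.054 L/cmH2O = 1.134 s.
Exhaled fraction f = 1 − e^(−t/τ) → t = −τ·ln(1 − f) = −1.134·ln(0.02) = 4.436 s.

4.44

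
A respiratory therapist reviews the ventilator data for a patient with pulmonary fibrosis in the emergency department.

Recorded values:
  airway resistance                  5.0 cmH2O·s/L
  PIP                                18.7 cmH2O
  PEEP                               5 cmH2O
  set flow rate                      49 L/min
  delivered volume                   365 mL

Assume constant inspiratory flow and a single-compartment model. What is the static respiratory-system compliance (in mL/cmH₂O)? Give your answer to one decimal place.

38.0

Flow: 49 L/min ÷ 60 = 0.8167 L/s.
Equation of motion (constant flow): PIP = Vt/C + R·V̇ + PEEP.
Vt/C = PIP − R·V̇ − PEEP = 18.7 − 5.0×0.8167 − 5 = 18.7 − 4.084 − 5 = 9.616 cmH2O.
C = Vt / 9.616 = 365 / 9.616 = 37.958 mL/cmH2O.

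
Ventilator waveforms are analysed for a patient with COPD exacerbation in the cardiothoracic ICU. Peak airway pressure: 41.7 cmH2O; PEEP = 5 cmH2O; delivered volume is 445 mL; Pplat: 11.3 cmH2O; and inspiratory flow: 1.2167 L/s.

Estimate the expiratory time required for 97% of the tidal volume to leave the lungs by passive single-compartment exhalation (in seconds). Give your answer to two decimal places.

R = (PIP − Pplat)/V̇ = (41.7 − 11.3) / 1.2167 = 30.4/1.2167 = 24.986 cmH2O·s/L.
C = Vt/(Pplat − PEEP) = 445.0 / (11.3 − 5) = 445.0/6.3 = 70.635 mL/cmH2O.
τ = R × C = 24.986 × 0.07064 L/cmH2O = 1.765 s.
t = −τ·ln(1 − 0.97) = −1.765·ln(0.03) = 6.189 s.

6.19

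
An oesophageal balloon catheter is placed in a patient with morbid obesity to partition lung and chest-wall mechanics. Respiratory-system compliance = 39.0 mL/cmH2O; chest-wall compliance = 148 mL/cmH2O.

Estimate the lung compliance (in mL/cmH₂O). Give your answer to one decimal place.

1/CL = 1/Crs − 1/Ccw.
1/CL = 1/39.0 − 1/148 = 0.01888.
CL = 52.966 mL/cmH2O.

53.0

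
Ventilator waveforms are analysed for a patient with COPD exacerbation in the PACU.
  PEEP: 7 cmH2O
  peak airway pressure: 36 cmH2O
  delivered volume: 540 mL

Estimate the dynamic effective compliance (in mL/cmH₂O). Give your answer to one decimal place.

Dynamic compliance = Vt / (PIP − PEEP) = 540 / (36 − 7) = 540 / 29.0 = 18.621 mL/cmH2O.

18.6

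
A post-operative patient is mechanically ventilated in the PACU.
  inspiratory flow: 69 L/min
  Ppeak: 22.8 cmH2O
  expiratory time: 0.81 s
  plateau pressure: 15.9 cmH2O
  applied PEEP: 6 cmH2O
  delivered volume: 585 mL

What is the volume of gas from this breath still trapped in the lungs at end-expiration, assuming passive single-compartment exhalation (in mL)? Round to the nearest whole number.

Flow: 69 L/min ÷ 60 = 1.15 L/s.
R = (PIP − Pplat)/V̇ = (22.8 − 15.9) / 1.15 = 6.9/1.15 = 6.0 cmH2O·s/L.
C = Vt/(Pplat − PEEP) = 585.0 / (15.9 − 6) = 585.0/9.9 = 59.091 mL/cmH2O.
τ = R × C = 6.0 × 0.05909 L/cmH2O = 0.3545 s.
Fraction remaining = e^(−Te/τ) = e^(−0.81/0.3545) = 0.1018.
Trapped volume = 585.0 × 0.1018 = 59.553 mL.

60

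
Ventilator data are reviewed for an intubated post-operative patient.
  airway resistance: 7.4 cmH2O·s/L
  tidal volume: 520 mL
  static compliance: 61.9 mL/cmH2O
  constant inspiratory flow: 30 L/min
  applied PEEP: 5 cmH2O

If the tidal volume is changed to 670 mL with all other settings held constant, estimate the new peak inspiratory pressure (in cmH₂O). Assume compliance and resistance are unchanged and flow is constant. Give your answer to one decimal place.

19.5

Flow: 30 L/min ÷ 60 = 0.5 L/s.
PIP = Vt/C + R·V̇ + PEEP (constant-flow equation of motion).
Only the elastic term changes: ΔPIP = ΔVt / C = (670 − 520) / 61.9 = 2.423 cmH2O.
Original PIP = 520/61.9 + 7.4×0.5 + 5 = 17.101 cmH2O; new PIP = 17.101 + (2.423) = 19.524 cmH2O.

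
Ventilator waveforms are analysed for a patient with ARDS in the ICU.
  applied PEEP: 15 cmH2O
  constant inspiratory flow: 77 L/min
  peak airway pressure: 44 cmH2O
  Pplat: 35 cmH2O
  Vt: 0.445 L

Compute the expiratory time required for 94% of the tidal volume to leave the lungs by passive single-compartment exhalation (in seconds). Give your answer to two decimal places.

Flow: 77 L/min ÷ 60 = 1.2833 L/s.
R = (PIP − Pplat)/V̇ = (44 − 35) / 1.2833 = 9.0/1.2833 = 7.013 cmH2O·s/L.
C = Vt/(Pplat − PEEP) = 445.0 / (35 − 15) = 445.0/20.0 = 22.25 mL/cmH2O.
τ = R × C = 7.013 × 0.02225 L/cmH2O = 0.156 s.
t = −τ·ln(1 − 0.94) = −0.156·ln(0.06) = 0.4389 s.

0.44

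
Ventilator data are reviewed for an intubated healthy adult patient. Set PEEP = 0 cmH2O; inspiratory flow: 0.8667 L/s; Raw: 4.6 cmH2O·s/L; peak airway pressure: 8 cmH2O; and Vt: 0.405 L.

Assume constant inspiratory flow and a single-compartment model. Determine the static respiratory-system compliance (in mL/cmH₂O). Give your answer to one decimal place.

Equation of motion (constant flow): PIP = Vt/C + R·V̇ + PEEP.
Vt/C = PIP − R·V̇ − PEEP = 8 − 4.6×0.8667 − 0 = 8 − 3.987 − 0 = 4.013 cmH2O.
C = Vt / 4.013 = 405 / 4.013 = 100.92 mL/cmH2O.

100.9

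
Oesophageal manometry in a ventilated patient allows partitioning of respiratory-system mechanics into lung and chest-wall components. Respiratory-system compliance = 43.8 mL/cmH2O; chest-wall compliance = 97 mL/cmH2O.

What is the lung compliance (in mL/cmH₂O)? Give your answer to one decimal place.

79.9

1/CL = 1/Crs − 1/Ccw.
1/CL = 1/43.8 − 1/97 = 0.01252.
CL = 79.872 mL/cmH2O.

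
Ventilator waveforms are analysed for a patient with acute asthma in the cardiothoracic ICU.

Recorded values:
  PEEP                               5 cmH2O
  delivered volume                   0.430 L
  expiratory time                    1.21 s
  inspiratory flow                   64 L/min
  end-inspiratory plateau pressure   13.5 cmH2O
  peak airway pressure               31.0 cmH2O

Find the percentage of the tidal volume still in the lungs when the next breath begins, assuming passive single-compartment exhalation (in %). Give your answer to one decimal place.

Flow: 64 L/min ÷ 60 = 1.0667 L/s.
R = (PIP − Pplat)/V̇ = (31.0 − 13.5) / 1.0667 = 17.5/1.0667 = 16.406 cmH2O·s/L.
C = Vt/(Pplat − PEEP) = 430.0 / (13.5 − 5) = 430.0/8.5 = 50.588 mL/cmH2O.
τ = R × C = 16.406 × 0.05059 L/cmH2O = 0.83 s.
Fraction remaining at end-expiration = e^(−Te/τ) = e^(−1.21/0.83) = 0.2327 → 23.27%.

23.3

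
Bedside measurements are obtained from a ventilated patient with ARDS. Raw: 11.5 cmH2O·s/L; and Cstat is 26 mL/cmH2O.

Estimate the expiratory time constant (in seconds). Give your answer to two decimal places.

0.30

τ = R × C = 11.5 × 26 mL/cmH2O = 11.5 × 0.026 L/cmH2O = 0.299 s.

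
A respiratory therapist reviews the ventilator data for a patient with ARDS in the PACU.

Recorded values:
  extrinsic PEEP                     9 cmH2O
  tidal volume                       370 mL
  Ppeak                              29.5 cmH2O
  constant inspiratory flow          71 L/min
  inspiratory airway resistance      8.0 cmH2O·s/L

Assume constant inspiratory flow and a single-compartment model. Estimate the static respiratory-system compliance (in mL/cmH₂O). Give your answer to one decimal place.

33.5

Flow: 71 L/min ÷ 60 = 1.1833 L/s.
Equation of motion (constant flow): PIP = Vt/C + R·V̇ + PEEP.
Vt/C = PIP − R·V̇ − PEEP = 29.5 − 8.0×1.1833 − 9 = 29.5 − 9.466 − 9 = 11.034 cmH2O.
C = Vt / 11.034 = 370 / 11.034 = 33.533 mL/cmH2O.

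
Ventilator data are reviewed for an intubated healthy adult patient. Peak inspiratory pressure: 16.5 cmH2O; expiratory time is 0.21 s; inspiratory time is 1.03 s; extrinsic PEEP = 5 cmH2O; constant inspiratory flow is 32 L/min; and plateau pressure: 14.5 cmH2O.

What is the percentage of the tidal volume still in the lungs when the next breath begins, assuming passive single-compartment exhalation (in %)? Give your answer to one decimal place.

38.0

Flow: 32 L/min ÷ 60 = 0.5333 L/s.
Vt = flow × Ti = 0.5333 L/s × 1.03 s × 1000 mL/L = 549.3 mL.
R = (PIP − Pplat)/V̇ = (16.5 − 14.5) / 0.5333 = 2.0/0.5333 = 3.75 cmH2O·s/L.
C = Vt/(Pplat − PEEP) = 549.3 / (14.5 − 5) = 549.3/9.5 = 57.821 mL/cmH2O.
τ = R × C = 3.75 × 0.05782 L/cmH2O = 0.2168 s.
Fraction remaining at end-expiration = e^(−Te/τ) = e^(−0.21/0.2168) = 0.3796 → 37.96%.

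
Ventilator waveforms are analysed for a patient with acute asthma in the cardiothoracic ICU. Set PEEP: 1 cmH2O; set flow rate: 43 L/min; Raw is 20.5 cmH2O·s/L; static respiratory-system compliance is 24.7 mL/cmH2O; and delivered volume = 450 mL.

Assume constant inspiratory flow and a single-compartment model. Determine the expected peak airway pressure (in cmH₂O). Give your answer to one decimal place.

Flow: 43 L/min ÷ 60 = 0.7167 L/s.
Equation of motion (constant flow): PIP = Vt/C + R·V̇ + PEEP.
PIP = 450/24.7 + 20.5×0.7167 + 1 = 18.219 + 14.692 + 1 = 33.911 cmH2O.

33.9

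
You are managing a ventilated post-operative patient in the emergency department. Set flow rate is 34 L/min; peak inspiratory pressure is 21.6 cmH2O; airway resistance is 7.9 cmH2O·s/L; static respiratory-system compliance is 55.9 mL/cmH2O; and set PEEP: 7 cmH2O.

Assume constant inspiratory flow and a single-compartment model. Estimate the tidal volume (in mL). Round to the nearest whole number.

Flow: 34 L/min ÷ 60 = 0.5667 L/s.
Equation of motion (constant flow): PIP = Vt/C + R·V̇ + PEEP.
Vt/C = PIP − R·V̇ − PEEP = 21.6 − 4.477 − 7 = 10.123 cmH2O.
Vt = C × 10.123 = 55.9 × 10.123 = 565.88 mL.

566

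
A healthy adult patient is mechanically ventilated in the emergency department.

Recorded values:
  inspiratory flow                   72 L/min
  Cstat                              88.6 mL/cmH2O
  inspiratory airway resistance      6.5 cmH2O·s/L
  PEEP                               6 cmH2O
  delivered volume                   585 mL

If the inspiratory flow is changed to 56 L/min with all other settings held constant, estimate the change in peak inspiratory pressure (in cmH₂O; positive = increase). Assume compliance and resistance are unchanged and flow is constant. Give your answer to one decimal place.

Flow: 72 L/min ÷ 60 = 1.2 L/s.
New flow: 56 L/min ÷ 60 = 0.9333 L/s.
PIP = Vt/C + R·V̇ + PEEP (constant-flow equation of motion).
Only the resistive term changes: ΔPIP = R × ΔV̇ = 6.5 × (0.9333 − 1.2) = 6.5 × -0.2667 = -1.734 cmH2O.

-1.7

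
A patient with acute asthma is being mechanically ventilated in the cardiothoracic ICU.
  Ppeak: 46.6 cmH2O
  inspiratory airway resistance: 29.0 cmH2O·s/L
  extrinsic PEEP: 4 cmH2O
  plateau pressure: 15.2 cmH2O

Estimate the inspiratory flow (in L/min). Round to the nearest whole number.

65

flow = (PIP − Pplat) / Raw = (46.6 − 15.2) / 29.0 = 1.083 L/s × 60 = 64.98 L/min.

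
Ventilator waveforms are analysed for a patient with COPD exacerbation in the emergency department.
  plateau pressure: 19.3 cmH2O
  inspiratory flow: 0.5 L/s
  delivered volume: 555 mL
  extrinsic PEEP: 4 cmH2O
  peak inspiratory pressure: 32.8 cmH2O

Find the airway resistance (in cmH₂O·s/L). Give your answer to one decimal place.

27.0

Raw = (PIP − Pplat) / flow = (32.8 − 19.3) / 0.5 = 13.5 / 0.5 = 27.0 cmH2O·s/L.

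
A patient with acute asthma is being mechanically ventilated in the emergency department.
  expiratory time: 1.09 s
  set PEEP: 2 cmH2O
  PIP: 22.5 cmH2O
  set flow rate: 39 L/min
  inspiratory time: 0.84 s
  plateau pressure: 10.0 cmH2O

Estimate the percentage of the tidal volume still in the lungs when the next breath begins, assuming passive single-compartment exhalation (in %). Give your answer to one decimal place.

43.6

Flow: 39 L/min ÷ 60 = 0.65 L/s.
Vt = flow × Ti = 0.65 L/s × 0.84 s × 1000 mL/L = 546.0 mL.
R = (PIP − Pplat)/V̇ = (22.5 − 10.0) / 0.65 = 12.5/0.65 = 19.231 cmH2O·s/L.
C = Vt/(Pplat − PEEP) = 546.0 / (10.0 − 2) = 546.0/8.0 = 68.25 mL/cmH2O.
τ = R × C = 19.231 × 0.06825 L/cmH2O = 1.313 s.
Fraction remaining at end-expiration = e^(−Te/τ) = e^(−1.09/1.313) = 0.436 → 43.6%.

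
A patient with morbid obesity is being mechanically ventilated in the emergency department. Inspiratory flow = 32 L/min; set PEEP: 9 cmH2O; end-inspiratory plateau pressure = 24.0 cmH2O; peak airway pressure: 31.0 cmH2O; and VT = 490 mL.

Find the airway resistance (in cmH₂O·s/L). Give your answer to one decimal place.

Flow: 32 L/min ÷ 60 = 0.5333 L/s.
Raw = (PIP − Pplat) / flow = (31.0 − 24.0) / 0.5333 = 7.0 / 0.5333 = 13.126 cmH2O·s/L.

13.1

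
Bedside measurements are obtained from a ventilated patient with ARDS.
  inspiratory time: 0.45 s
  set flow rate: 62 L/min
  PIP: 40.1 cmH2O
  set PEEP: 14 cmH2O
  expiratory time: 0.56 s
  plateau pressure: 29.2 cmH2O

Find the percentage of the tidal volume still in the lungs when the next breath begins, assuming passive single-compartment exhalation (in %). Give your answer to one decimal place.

Flow: 62 L/min ÷ 60 = 1.0333 L/s.
Vt = flow × Ti = 1.0333 L/s × 0.45 s × 1000 mL/L = 464.99 mL.
R = (PIP − Pplat)/V̇ = (40.1 − 29.2) / 1.0333 = 10.9/1.0333 = 10.549 cmH2O·s/L.
C = Vt/(Pplat − PEEP) = 464.99 / (29.2 − 14) = 464.99/15.2 = 30.591 mL/cmH2O.
τ = R × C = 10.549 × 0.03059 L/cmH2O = 0.3227 s.
Fraction remaining at end-expiration = e^(−Te/τ) = e^(−0.56/0.3227) = 0.1763 → 17.63%.

17.6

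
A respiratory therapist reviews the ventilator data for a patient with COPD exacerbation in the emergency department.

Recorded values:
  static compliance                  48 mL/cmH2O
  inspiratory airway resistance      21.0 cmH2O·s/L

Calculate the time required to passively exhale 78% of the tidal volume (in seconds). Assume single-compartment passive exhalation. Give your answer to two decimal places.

τ = R × C = 21.0 × 48 mL/cmH2O = 21.0 × 0.048 L/cmH2O = 1.008 s.
Exhaled fraction f = 1 − e^(−t/τ) → t = −τ·ln(1 − f) = −1.008·ln(0.22) = 1.526 s.

1.53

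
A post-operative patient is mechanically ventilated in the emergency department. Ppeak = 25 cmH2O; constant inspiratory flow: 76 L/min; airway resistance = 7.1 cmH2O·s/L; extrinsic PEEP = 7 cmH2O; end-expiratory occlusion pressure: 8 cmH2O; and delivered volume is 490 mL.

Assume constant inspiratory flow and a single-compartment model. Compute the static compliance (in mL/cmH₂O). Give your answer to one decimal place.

61.2

Flow: 76 L/min ÷ 60 = 1.2667 L/s.
Total PEEP = 8 cmH2O (set 7 + intrinsic 1); this is the baseline alveolar pressure.
Equation of motion (constant flow): PIP = Vt/C + R·V̇ + PEEP.
Vt/C = PIP − R·V̇ − PEEP = 25 − 7.1×1.2667 − 8 = 25 − 8.994 − 8 = 8.006 cmH2O.
C = Vt / 8.006 = 490 / 8.006 = 61.204 mL/cmH2O.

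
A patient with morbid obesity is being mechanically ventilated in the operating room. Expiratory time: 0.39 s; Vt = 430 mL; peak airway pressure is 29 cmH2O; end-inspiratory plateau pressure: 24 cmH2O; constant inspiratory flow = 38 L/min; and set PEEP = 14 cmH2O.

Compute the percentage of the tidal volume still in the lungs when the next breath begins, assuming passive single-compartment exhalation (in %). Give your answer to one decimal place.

Flow: 38 L/min ÷ 60 = 0.6333 L/s.
R = (PIP − Pplat)/V̇ = (29 − 24) / 0.6333 = 5.0/0.6333 = 7.895 cmH2O·s/L.
C = Vt/(Pplat − PEEP) = 430.0 / (24 − 14) = 430.0/10.0 = 43.0 mL/cmH2O.
τ = R × C = 7.895 × 0.043 L/cmH2O = 0.3395 s.
Fraction remaining at end-expiration = e^(−Te/τ) = e^(−0.39/0.3395) = 0.317 → 31.7%.

31.7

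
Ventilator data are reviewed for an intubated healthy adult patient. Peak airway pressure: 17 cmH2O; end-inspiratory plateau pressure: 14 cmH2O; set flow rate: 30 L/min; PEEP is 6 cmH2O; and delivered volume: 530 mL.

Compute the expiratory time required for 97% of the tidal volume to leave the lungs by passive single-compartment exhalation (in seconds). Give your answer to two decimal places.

1.39

Flow: 30 L/min ÷ 60 = 0.5 L/s.
R = (PIP − Pplat)/V̇ = (17 − 14) / 0.5 = 3.0/0.5 = 6.0 cmH2O·s/L.
C = Vt/(Pplat − PEEP) = 530.0 / (14 − 6) = 530.0/8.0 = 66.25 mL/cmH2O.
τ = R × C = 6.0 × 0.06625 L/cmH2O = 0.3975 s.
t = −τ·ln(1 − 0.97) = −0.3975·ln(0.03) = 1.394 s.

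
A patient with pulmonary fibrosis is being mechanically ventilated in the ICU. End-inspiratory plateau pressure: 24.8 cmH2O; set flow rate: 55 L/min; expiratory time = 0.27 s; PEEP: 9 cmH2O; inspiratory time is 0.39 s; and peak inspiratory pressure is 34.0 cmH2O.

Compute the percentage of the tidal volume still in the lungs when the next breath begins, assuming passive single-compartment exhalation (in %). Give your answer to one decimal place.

Flow: 55 L/min ÷ 60 = 0.9167 L/s.
Vt = flow × Ti = 0.9167 L/s × 0.39 s × 1000 mL/L = 357.51 mL.
R = (PIP − Pplat)/V̇ = (34.0 − 24.8) / 0.9167 = 9.2/0.9167 = 10.036 cmH2O·s/L.
C = Vt/(Pplat − PEEP) = 357.51 / (24.8 − 9) = 357.51/15.8 = 22.627 mL/cmH2O.
τ = R × C = 10.036 × 0.02263 L/cmH2O = 0.2271 s.
Fraction remaining at end-expiration = e^(−Te/τ) = e^(−0.27/0.2271) = 0.3046 → 30.46%.

30.5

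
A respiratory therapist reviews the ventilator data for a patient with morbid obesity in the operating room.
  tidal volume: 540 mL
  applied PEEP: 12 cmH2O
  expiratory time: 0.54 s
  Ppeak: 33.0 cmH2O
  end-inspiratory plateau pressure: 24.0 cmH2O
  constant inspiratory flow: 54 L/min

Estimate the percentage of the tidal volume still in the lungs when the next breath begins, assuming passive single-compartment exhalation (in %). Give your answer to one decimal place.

Flow: 54 L/min ÷ 60 = 0.9 L/s.
R = (PIP − Pplat)/V̇ = (33.0 − 24.0) / 0.9 = 9.0/0.9 = 10.0 cmH2O·s/L.
C = Vt/(Pplat − PEEP) = 540.0 / (24.0 − 12) = 540.0/12.0 = 45.0 mL/cmH2O.
τ = R × C = 10.0 × 0.045 L/cmH2O = 0.45 s.
Fraction remaining at end-expiration = e^(−Te/τ) = e^(−0.54/0.45) = 0.3012 → 30.12%.

30.1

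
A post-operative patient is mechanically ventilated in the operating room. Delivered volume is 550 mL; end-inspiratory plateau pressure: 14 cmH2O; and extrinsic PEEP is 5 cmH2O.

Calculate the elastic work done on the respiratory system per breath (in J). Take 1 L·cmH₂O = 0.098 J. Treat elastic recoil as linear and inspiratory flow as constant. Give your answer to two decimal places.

Elastic work ≈ ½ × (Pplat − PEEP) × Vt = 0.5 × (14 − 5) × 0.550 L = 0.5 × 9.0 × 0.550 = 2.475 L·cmH2O.
× 0.098 J/(L·cmH2O) → 0.2426 J.

0.24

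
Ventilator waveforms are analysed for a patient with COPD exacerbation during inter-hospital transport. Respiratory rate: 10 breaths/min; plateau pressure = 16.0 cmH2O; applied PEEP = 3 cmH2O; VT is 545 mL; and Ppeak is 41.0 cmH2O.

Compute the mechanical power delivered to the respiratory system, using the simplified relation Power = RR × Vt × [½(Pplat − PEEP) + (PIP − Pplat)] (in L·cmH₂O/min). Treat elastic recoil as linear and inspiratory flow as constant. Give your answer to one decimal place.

171.7

Per-breath work = Vt × [½(Pplat−PEEP) + (PIP−Pplat)] = 0.545 × [0.5×13.0 + 25.0] = 0.545 × 31.5 = 17.168 L·cmH2O.
Power = 10 × 17.168 = 171.68 L·cmH2O/min.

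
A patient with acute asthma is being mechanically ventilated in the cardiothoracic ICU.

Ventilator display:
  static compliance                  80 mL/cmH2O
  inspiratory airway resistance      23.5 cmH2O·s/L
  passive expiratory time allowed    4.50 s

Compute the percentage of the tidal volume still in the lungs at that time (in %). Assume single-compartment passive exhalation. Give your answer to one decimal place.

τ = R × C = 23.5 × 80 mL/cmH2O = 23.5 × 0.080 L/cmH2O = 1.88 s.
Passive exhalation: V(t)/V₀ = e^(−t/τ) = e^(−4.50/1.88) = 0.0913.
Fraction remaining = 0.0913 → 9.13%.

9.1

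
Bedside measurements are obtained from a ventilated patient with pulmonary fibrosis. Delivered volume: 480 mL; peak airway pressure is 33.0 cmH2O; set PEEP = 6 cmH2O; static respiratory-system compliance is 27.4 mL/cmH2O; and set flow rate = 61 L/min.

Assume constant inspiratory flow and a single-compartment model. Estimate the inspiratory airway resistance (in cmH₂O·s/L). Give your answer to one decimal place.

9.3

Flow: 61 L/min ÷ 60 = 1.0167 L/s.
Equation of motion (constant flow): PIP = Vt/C + R·V̇ + PEEP.
R·V̇ = PIP − Vt/C − PEEP = 33.0 − 480/27.4 − 6 = 33.0 − 17.518 − 6 = 9.482 cmH2O.
R = 9.482 / 1.0167 = 9.326 cmH2O·s/L.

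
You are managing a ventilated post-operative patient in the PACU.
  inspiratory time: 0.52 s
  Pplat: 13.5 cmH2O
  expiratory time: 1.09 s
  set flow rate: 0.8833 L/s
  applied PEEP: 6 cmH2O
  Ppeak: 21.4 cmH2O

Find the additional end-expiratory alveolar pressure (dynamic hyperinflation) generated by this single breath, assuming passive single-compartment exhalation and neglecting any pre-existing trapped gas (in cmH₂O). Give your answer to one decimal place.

Vt = flow × Ti = 0.8833 L/s × 0.52 s × 1000 mL/L = 459.32 mL.
R = (PIP − Pplat)/V̇ = (21.4 − 13.5) / 0.8833 = 7.9/0.8833 = 8.944 cmH2O·s/L.
C = Vt/(Pplat − PEEP) = 459.32 / (13.5 − 6) = 459.32/7.5 = 61.243 mL/cmH2O.
τ = R × C = 8.944 × 0.06124 L/cmH2O = 0.5477 s.
Fraction remaining = e^(−Te/τ) = e^(−1.09/0.5477) = 0.1367; trapped volume = 459.32 × 0.1367 = 62.789 mL.
Additional alveolar pressure from trapping ≈ V_trapped / C = 62.789 / 61.243 = 1.025 cmH2O.

1.0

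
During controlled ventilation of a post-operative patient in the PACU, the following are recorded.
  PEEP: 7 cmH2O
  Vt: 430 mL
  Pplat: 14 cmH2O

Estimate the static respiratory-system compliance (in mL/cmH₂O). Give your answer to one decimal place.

Cstat = Vt / (Pplat − PEEP) = 430 / (14 − 7) = 430 / 7.0 = 61.429 mL/cmH2O.

61.4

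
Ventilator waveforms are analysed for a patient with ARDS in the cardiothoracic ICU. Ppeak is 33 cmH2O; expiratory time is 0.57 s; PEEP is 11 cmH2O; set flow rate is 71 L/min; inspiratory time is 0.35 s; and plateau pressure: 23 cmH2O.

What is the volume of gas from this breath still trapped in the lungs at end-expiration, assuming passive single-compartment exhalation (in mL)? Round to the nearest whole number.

59

Flow: 71 L/min ÷ 60 = 1.1833 L/s.
Vt = flow × Ti = 1.1833 L/s × 0.35 s × 1000 mL/L = 414.16 mL.
R = (PIP − Pplat)/V̇ = (33 − 23) / 1.1833 = 10.0/1.1833 = 8.451 cmH2O·s/L.
C = Vt/(Pplat − PEEP) = 414.16 / (23 − 11) = 414.16/12.0 = 34.513 mL/cmH2O.
τ = R × C = 8.451 × 0.03451 L/cmH2O = 0.2916 s.
Fraction remaining = e^(−Te/τ) = e^(−0.57/0.2916) = 0.1416.
Trapped volume = 414.16 × 0.1416 = 58.645 mL.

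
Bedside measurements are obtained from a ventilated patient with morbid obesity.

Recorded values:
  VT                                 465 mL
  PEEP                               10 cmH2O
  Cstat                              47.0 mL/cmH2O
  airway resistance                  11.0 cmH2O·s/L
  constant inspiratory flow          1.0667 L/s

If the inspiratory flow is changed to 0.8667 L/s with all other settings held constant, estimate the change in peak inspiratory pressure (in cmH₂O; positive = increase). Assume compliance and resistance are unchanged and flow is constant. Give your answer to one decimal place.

PIP = Vt/C + R·V̇ + PEEP (constant-flow equation of motion).
Only the resistive term changes: ΔPIP = R × ΔV̇ = 11.0 × (0.8667 − 1.0667) = 11.0 × -0.2 = -2.2 cmH2O.

-2.2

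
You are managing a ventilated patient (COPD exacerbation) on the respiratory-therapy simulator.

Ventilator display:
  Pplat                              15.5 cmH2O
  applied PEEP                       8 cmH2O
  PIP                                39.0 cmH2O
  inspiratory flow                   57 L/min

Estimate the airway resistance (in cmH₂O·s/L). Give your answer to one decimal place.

Flow: 57 L/min ÷ 60 = 0.95 L/s.
Raw = (PIP − Pplat) / flow = (39.0 − 15.5) / 0.95 = 23.5 / 0.95 = 24.737 cmH2O·s/L.

24.7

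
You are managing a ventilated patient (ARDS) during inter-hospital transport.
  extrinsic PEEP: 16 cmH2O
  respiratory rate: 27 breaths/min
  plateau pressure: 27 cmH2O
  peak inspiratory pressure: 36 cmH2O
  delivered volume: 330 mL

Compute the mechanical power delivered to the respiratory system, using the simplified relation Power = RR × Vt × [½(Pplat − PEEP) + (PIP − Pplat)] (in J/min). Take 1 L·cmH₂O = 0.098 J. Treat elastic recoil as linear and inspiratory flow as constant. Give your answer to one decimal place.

Per-breath work = Vt × [½(Pplat−PEEP) + (PIP−Pplat)] = 0.330 × [0.5×11.0 + 9.0] = 0.330 × 14.5 = 4.785 L·cmH2O.
Power = 27 × 4.785 = 129.2 L·cmH2O/min.
× 0.098 J/(L·cmH2O) → 12.662 J/min.

12.7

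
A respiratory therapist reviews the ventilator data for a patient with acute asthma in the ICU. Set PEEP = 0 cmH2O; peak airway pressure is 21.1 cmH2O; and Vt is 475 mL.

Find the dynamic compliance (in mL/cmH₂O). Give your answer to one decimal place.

Dynamic compliance = Vt / (PIP − PEEP) = 475 / (21.1 − 0) = 475 / 21.1 = 22.512 mL/cmH2O.

22.5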